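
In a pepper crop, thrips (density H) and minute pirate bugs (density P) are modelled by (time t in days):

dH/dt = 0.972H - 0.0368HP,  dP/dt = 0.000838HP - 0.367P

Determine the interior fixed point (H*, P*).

H* ≈ 438, P* ≈ 26.4

Set dP/dt = 0 with P > 0: 0.000838H - 0.367 = 0, so H* = 0.367/0.000838 = 438.
Set dH/dt = 0 with H > 0: 0.972 - 0.0368P = 0, so P* = 0.972/0.0368 = 26.4.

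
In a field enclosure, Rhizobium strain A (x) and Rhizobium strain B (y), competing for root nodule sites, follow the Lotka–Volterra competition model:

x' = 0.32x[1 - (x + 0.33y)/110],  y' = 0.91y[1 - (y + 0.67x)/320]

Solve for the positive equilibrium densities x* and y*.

x* ≈ 5.65, y* ≈ 316

Setting both brackets to zero gives the nullclines x + 0.33y = 110 and 0.67x + y = 320.
Substituting y = 320 - 0.67x into the first: x(1 - 0.33·0.67) = 110 - 0.33·320.
So x* = 4.4/0.779 = 5.65, and then y* = 320 - 0.67·5.65 = 316.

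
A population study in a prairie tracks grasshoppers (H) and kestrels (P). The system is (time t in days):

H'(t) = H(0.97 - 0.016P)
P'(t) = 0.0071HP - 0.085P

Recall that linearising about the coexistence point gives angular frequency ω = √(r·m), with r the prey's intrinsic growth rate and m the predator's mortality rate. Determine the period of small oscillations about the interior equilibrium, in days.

Here r = 0.97 and m = 0.085, so r·m = 0.0825.
ω = √0.0825 = 0.287 per day, hence T = 2π/ω ≈ 21.9 days.

T ≈ 21.9 days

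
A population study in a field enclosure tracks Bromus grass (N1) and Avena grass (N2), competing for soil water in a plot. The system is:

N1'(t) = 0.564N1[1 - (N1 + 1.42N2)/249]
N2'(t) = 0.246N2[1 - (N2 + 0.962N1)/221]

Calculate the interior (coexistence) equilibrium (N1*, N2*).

N1* ≈ 177, N2* ≈ 50.6

Setting both brackets to zero gives the nullclines N1 + 1.42N2 = 249 and 0.962N1 + N2 = 221.
Substituting N2 = 221 - 0.962N1 into the first: N1(1 - 1.42·0.962) = 249 - 1.42·221.
So N1* = -64.8/-0.366 = 177, and then N2* = 221 - 0.962·177 = 50.6.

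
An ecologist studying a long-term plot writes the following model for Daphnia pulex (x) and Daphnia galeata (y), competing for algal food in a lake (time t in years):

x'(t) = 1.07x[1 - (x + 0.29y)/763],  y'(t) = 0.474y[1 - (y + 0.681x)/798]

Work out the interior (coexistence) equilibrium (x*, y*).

Setting both brackets to zero gives the nullclines x + 0.29y = 763 and 0.681x + y = 798.
Substituting y = 798 - 0.681x into the first: x(1 - 0.29·0.681) = 763 - 0.29·798.
So x* = 532/0.803 = 662, and then y* = 798 - 0.681·662 = 347.

x* ≈ 662, y* ≈ 347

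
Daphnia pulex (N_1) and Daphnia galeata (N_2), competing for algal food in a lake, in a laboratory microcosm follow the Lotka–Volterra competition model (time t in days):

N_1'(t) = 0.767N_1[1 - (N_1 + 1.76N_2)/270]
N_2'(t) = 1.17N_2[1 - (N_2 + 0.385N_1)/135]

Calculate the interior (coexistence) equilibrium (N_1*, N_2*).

Setting both brackets to zero gives the nullclines N_1 + 1.76N_2 = 270 and 0.385N_1 + N_2 = 135.
Substituting N_2 = 135 - 0.385N_1 into the first: N_1(1 - 1.76·0.385) = 270 - 1.76·135.
So N_1* = 32.4/0.322 = 100, and then N_2* = 135 - 0.385·100 = 96.3.

N_1* ≈ 100, N_2* ≈ 96.3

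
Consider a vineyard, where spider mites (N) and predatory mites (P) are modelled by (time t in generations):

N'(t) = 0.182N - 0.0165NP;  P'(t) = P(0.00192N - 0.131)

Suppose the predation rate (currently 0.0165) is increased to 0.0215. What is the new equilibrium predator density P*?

P* ≈ 8.47

At the interior fixed point, setting dN/dt = 0 with N > 0 fixes P* = (prey growth rate)/(NP coefficient) — independent of the other coefficients.
With the change, P* = 0.182/0.0215 = 8.47; it falls from 11.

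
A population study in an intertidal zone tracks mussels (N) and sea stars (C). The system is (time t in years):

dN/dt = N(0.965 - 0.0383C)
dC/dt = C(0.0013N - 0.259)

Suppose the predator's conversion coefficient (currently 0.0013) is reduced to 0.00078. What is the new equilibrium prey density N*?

At the interior fixed point, setting dC/dt = 0 with C > 0 fixes N* = (predator death rate)/(NC coefficient) — independent of the other coefficients.
With the change, N* = 0.259/0.00078 = 332; it rises from 199.

N* ≈ 332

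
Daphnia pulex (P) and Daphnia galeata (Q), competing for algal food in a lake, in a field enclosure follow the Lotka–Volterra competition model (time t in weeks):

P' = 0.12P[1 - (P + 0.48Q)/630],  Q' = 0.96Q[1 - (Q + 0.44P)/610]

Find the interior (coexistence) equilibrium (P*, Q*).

P* ≈ 427, Q* ≈ 422

Setting both brackets to zero gives the nullclines P + 0.48Q = 630 and 0.44P + Q = 610.
Substituting Q = 610 - 0.44P into the first: P(1 - 0.48·0.44) = 630 - 0.48·610.
So P* = 337/0.789 = 427, and then Q* = 610 - 0.44·427 = 422.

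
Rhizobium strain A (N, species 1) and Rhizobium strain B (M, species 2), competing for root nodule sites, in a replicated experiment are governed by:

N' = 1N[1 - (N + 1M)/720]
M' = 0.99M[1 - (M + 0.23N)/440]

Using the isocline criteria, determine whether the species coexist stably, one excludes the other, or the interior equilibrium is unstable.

Compare the nullcline intercepts: K1/α12 = 720/1 = 720 > K2 = 440; K2/α21 = 440/0.23 = 1910 > K1 = 720.
Since both inequalities hold, each species can invade when rare, so the interior equilibrium is stable.

stable coexistence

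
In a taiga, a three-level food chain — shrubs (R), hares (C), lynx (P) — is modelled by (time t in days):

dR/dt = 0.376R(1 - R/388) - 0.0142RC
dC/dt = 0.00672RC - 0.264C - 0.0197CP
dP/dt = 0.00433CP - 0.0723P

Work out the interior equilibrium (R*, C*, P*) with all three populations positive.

R* ≈ 143, C* ≈ 16.7, P* ≈ 35.5

From dP/dt = 0: 0.00433C* = 0.0723, so C* = 16.7.
From dR/dt = 0: 0.376(1 - R*/388) = 0.0142·16.7, giving R* = 388·(1 - 0.631) = 143.
From dC/dt = 0: 0.00672·143 - 0.264 = 0.0197P*, so P* = 0.699/0.0197 = 35.5.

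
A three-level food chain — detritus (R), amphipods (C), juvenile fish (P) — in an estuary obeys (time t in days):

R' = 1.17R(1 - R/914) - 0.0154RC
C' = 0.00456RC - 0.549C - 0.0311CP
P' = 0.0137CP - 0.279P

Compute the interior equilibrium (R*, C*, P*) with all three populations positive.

R* ≈ 669, C* ≈ 20.4, P* ≈ 80.4

From dP/dt = 0: 0.0137C* = 0.279, so C* = 20.4.
From dR/dt = 0: 1.17(1 - R*/914) = 0.0154·20.4, giving R* = 914·(1 - 0.268) = 669.
From dC/dt = 0: 0.00456·669 - 0.549 = 0.0311P*, so P* = 2.5/0.0311 = 80.4.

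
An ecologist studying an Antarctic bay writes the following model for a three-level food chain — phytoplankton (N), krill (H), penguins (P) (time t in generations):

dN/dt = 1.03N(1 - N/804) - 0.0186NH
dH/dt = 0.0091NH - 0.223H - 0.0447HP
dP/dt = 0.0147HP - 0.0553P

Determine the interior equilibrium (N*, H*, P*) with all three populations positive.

N* ≈ 749, H* ≈ 3.76, P* ≈ 148

From dP/dt = 0: 0.0147H* = 0.0553, so H* = 3.76.
From dN/dt = 0: 1.03(1 - N*/804) = 0.0186·3.76, giving N* = 804·(1 - 0.0679) = 749.
From dH/dt = 0: 0.0091·749 - 0.223 = 0.0447P*, so P* = 6.6/0.0447 = 148.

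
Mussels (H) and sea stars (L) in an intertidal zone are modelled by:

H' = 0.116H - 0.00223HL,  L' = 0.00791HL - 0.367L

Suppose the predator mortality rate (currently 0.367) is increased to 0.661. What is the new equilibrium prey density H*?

At the interior fixed point, setting dL/dt = 0 with L > 0 fixes H* = (predator death rate)/(HL coefficient) — independent of the other coefficients.
With the change, H* = 0.661/0.00791 = 83.6; it rises from 46.4.

H* ≈ 83.6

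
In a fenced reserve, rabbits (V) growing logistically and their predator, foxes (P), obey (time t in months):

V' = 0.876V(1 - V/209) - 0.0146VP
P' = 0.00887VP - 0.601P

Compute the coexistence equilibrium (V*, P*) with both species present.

V* ≈ 67.8, P* ≈ 40.5

From dP/dt = 0 with P > 0: 0.00887V* = 0.601, so V* = 67.8.
Substitute into dV/dt = 0: 0.876(1 - 67.8/209) = 0.0146P*.
The bracket is 0.676, giving P* = 0.592/0.0146 = 40.5.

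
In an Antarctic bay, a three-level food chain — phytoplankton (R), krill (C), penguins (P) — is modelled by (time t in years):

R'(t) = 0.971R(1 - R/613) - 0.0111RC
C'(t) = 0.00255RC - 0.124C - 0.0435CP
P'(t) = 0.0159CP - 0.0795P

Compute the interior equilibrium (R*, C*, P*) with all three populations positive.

R* ≈ 578, C* ≈ 5, P* ≈ 31

From dP/dt = 0: 0.0159C* = 0.0795, so C* = 5.
From dR/dt = 0: 0.971(1 - R*/613) = 0.0111·5, giving R* = 613·(1 - 0.0572) = 578.
From dC/dt = 0: 0.00255·578 - 0.124 = 0.0435P*, so P* = 1.35/0.0435 = 31.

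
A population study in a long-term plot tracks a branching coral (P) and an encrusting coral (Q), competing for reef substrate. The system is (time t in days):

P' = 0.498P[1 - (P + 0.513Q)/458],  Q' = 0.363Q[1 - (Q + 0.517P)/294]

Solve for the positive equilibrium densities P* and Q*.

P* ≈ 418, Q* ≈ 77.9

Setting both brackets to zero gives the nullclines P + 0.513Q = 458 and 0.517P + Q = 294.
Substituting Q = 294 - 0.517P into the first: P(1 - 0.513·0.517) = 458 - 0.513·294.
So P* = 307/0.735 = 418, and then Q* = 294 - 0.517·418 = 77.9.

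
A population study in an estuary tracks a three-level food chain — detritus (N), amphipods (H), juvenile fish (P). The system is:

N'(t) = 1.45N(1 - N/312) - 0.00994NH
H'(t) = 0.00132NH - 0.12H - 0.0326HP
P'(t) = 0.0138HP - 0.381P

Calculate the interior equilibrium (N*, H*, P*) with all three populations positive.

N* ≈ 253, H* ≈ 27.6, P* ≈ 6.56

From dP/dt = 0: 0.0138H* = 0.381, so H* = 27.6.
From dN/dt = 0: 1.45(1 - N*/312) = 0.00994·27.6, giving N* = 312·(1 - 0.189) = 253.
From dH/dt = 0: 0.00132·253 - 0.12 = 0.0326P*, so P* = 0.214/0.0326 = 6.56.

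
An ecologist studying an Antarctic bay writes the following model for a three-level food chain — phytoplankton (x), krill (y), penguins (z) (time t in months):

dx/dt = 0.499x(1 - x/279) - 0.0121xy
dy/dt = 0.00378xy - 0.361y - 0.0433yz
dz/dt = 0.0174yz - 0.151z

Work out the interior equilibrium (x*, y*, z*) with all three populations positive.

x* ≈ 220, y* ≈ 8.68, z* ≈ 10.9

From dz/dt = 0: 0.0174y* = 0.151, so y* = 8.68.
From dx/dt = 0: 0.499(1 - x*/279) = 0.0121·8.68, giving x* = 279·(1 - 0.21) = 220.
From dy/dt = 0: 0.00378·220 - 0.361 = 0.0433z*, so z* = 0.472/0.0433 = 10.9.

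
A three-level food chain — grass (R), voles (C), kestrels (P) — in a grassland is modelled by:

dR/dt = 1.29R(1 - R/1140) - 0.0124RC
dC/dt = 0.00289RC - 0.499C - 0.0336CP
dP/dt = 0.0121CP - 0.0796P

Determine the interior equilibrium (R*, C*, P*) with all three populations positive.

R* ≈ 1070, C* ≈ 6.58, P* ≈ 77

From dP/dt = 0: 0.0121C* = 0.0796, so C* = 6.58.
From dR/dt = 0: 1.29(1 - R*/1140) = 0.0124·6.58, giving R* = 1140·(1 - 0.0632) = 1070.
From dC/dt = 0: 0.00289·1070 - 0.499 = 0.0336P*, so P* = 2.59/0.0336 = 77.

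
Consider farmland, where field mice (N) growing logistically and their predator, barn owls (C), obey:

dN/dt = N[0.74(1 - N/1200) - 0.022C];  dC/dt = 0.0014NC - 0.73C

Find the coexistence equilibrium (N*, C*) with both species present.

From dC/dt = 0 with C > 0: 0.0014N* = 0.73, so N* = 521.
Substitute into dN/dt = 0: 0.74(1 - 521/1200) = 0.022C*.
The bracket is 0.565, giving C* = 0.418/0.022 = 19.

N* ≈ 521, C* ≈ 19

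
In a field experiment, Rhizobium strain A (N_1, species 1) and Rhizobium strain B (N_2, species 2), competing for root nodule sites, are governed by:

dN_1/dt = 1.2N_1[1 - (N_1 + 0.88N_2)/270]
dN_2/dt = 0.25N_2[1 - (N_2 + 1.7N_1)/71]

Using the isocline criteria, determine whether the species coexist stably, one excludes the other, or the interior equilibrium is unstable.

Compare the nullcline intercepts: K1/α12 = 270/0.88 = 307 > K2 = 71; K2/α21 = 71/1.7 = 41.8 < K1 = 270.
Since the inequalities point opposite ways, species 1 can invade but species 2 cannot.

species 1 excludes species 2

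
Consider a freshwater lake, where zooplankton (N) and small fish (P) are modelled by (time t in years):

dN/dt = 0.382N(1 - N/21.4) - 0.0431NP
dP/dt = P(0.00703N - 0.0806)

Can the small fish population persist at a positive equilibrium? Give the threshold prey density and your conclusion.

Threshold N = 11.5; K > 11.5, so yes, the predator persists.

The predator equation gives dP/dt > 0 only when N > 0.0806/0.00703 = 11.5.
Without the predator, N → K = 21.4. Since 21.4 > 11.5, the predator can invade and persist.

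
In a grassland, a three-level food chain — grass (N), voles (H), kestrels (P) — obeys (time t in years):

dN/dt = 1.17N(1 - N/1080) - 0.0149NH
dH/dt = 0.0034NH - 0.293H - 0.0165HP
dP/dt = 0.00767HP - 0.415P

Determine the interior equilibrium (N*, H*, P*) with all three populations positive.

N* ≈ 336, H* ≈ 54.1, P* ≈ 51.4

From dP/dt = 0: 0.00767H* = 0.415, so H* = 54.1.
From dN/dt = 0: 1.17(1 - N*/1080) = 0.0149·54.1, giving N* = 1080·(1 - 0.689) = 336.
From dH/dt = 0: 0.0034·336 - 0.293 = 0.0165P*, so P* = 0.849/0.0165 = 51.4.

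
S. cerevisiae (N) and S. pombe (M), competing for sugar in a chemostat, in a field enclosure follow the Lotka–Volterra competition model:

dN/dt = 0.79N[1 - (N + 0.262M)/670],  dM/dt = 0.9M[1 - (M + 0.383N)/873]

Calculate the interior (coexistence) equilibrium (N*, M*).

N* ≈ 490, M* ≈ 685

Setting both brackets to zero gives the nullclines N + 0.262M = 670 and 0.383N + M = 873.
Substituting M = 873 - 0.383N into the first: N(1 - 0.262·0.383) = 670 - 0.262·873.
So N* = 441/0.9 = 490, and then M* = 873 - 0.383·490 = 685.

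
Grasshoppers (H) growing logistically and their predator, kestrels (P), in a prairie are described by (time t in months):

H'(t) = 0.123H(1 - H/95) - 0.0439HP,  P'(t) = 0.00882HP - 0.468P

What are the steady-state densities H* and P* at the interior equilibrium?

H* ≈ 53.1, P* ≈ 1.24

From dP/dt = 0 with P > 0: 0.00882H* = 0.468, so H* = 53.1.
Substitute into dH/dt = 0: 0.123(1 - 53.1/95) = 0.0439P*.
The bracket is 0.441, giving P* = 0.0543/0.0439 = 1.24.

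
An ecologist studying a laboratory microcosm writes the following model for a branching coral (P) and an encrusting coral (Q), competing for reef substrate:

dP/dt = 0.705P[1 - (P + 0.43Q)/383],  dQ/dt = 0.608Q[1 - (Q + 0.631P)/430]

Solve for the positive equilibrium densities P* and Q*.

P* ≈ 272, Q* ≈ 258

Setting both brackets to zero gives the nullclines P + 0.43Q = 383 and 0.631P + Q = 430.
Substituting Q = 430 - 0.631P into the first: P(1 - 0.43·0.631) = 383 - 0.43·430.
So P* = 198/0.729 = 272, and then Q* = 430 - 0.631·272 = 258.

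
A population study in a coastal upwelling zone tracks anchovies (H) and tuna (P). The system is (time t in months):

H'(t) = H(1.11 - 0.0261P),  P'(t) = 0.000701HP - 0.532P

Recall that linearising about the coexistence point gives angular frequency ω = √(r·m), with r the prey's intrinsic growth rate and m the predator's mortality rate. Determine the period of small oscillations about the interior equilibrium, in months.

T ≈ 8.18 months

Here r = 1.11 and m = 0.532, so r·m = 0.591.
ω = √0.591 = 0.768 per month, hence T = 2π/ω ≈ 8.18 months.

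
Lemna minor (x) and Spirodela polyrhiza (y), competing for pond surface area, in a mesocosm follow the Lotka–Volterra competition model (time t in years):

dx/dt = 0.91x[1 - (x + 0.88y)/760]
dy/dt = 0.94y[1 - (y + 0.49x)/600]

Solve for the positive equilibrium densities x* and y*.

x* ≈ 408, y* ≈ 400

Setting both brackets to zero gives the nullclines x + 0.88y = 760 and 0.49x + y = 600.
Substituting y = 600 - 0.49x into the first: x(1 - 0.88·0.49) = 760 - 0.88·600.
So x* = 232/0.569 = 408, and then y* = 600 - 0.49·408 = 400.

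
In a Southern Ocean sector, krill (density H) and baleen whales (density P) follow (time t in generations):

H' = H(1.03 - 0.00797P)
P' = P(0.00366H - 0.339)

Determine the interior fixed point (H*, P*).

Set dP/dt = 0 with P > 0: 0.00366H - 0.339 = 0, so H* = 0.339/0.00366 = 92.6.
Set dH/dt = 0 with H > 0: 1.03 - 0.00797P = 0, so P* = 1.03/0.00797 = 129.

H* ≈ 92.6, P* ≈ 129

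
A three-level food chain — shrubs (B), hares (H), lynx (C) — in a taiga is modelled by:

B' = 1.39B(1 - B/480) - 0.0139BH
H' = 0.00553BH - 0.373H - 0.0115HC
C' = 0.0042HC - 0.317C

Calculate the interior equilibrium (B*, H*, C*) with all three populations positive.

B* ≈ 118, H* ≈ 75.5, C* ≈ 24.2

From dC/dt = 0: 0.0042H* = 0.317, so H* = 75.5.
From dB/dt = 0: 1.39(1 - B*/480) = 0.0139·75.5, giving B* = 480·(1 - 0.755) = 118.
From dH/dt = 0: 0.00553·118 - 0.373 = 0.0115C*, so C* = 0.278/0.0115 = 24.2.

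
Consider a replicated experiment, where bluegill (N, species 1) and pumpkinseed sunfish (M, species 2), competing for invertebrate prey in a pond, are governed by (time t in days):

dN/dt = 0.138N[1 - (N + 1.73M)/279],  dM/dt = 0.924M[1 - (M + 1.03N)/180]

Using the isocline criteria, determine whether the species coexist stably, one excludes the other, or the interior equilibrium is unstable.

unstable coexistence (outcome depends on initial conditions)

Compare the nullcline intercepts: K1/α12 = 279/1.73 = 161 < K2 = 180; K2/α21 = 180/1.03 = 175 < K1 = 279.
Since both are reversed, neither can invade when rare; the interior point is a saddle.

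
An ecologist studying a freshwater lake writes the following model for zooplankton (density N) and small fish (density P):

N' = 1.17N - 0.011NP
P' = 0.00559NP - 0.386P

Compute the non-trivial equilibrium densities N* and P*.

N* ≈ 69.1, P* ≈ 106

Set dP/dt = 0 with P > 0: 0.00559N - 0.386 = 0, so N* = 0.386/0.00559 = 69.1.
Set dN/dt = 0 with N > 0: 1.17 - 0.011P = 0, so P* = 1.17/0.011 = 106.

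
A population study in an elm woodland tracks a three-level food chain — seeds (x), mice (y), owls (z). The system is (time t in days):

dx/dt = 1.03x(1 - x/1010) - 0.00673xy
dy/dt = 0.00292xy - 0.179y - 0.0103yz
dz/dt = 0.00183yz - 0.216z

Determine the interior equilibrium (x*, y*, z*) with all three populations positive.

From dz/dt = 0: 0.00183y* = 0.216, so y* = 118.
From dx/dt = 0: 1.03(1 - x*/1010) = 0.00673·118, giving x* = 1010·(1 - 0.771) = 231.
From dy/dt = 0: 0.00292·231 - 0.179 = 0.0103z*, so z* = 0.496/0.0103 = 48.1.

x* ≈ 231, y* ≈ 118, z* ≈ 48.1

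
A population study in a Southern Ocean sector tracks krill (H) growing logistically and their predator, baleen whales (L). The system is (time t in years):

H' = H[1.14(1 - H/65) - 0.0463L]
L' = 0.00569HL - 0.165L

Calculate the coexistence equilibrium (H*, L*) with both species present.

From dL/dt = 0 with L > 0: 0.00569H* = 0.165, so H* = 29.
Substitute into dH/dt = 0: 1.14(1 - 29/65) = 0.0463L*.
The bracket is 0.554, giving L* = 0.631/0.0463 = 13.6.

H* ≈ 29, L* ≈ 13.6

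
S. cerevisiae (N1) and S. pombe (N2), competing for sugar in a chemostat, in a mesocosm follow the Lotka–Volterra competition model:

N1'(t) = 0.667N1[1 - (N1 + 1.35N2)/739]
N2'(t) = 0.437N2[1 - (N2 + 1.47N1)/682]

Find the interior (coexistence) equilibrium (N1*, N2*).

Setting both brackets to zero gives the nullclines N1 + 1.35N2 = 739 and 1.47N1 + N2 = 682.
Substituting N2 = 682 - 1.47N1 into the first: N1(1 - 1.35·1.47) = 739 - 1.35·682.
So N1* = -182/-0.985 = 185, and then N2* = 682 - 1.47·185 = 411.

N1* ≈ 185, N2* ≈ 411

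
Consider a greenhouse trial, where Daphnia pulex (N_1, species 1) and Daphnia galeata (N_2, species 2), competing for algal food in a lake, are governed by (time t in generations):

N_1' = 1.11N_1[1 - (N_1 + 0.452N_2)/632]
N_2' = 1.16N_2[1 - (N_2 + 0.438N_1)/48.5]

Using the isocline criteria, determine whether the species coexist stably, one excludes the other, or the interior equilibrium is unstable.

species 1 excludes species 2

Compare the nullcline intercepts: K1/α12 = 632/0.452 = 1400 > K2 = 48.5; K2/α21 = 48.5/0.438 = 111 < K1 = 632.
Since the inequalities point opposite ways, species 1 can invade but species 2 cannot.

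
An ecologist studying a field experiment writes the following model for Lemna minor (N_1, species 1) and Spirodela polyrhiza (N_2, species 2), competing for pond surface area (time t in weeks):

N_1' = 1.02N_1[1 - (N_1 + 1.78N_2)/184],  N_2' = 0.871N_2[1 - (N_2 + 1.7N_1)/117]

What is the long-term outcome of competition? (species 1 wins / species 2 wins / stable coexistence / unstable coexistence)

unstable coexistence (outcome depends on initial conditions)

Compare the nullcline intercepts: K1/α12 = 184/1.78 = 103 < K2 = 117; K2/α21 = 117/1.7 = 68.8 < K1 = 184.
Since both are reversed, neither can invade when rare; the interior point is a saddle.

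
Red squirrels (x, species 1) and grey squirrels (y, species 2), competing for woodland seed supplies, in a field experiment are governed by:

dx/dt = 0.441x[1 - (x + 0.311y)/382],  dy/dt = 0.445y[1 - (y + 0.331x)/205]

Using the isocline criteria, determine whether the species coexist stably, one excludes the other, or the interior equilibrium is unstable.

stable coexistence

Compare the nullcline intercepts: K1/α12 = 382/0.311 = 1230 > K2 = 205; K2/α21 = 205/0.331 = 619 > K1 = 382.
Since both inequalities hold, each species can invade when rare, so the interior equilibrium is stable.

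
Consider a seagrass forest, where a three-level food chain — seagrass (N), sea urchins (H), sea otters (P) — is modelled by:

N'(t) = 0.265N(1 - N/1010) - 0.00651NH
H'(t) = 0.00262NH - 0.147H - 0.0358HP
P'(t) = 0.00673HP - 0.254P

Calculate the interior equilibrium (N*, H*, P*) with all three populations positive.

From dP/dt = 0: 0.00673H* = 0.254, so H* = 37.7.
From dN/dt = 0: 0.265(1 - N*/1010) = 0.00651·37.7, giving N* = 1010·(1 - 0.927) = 73.6.
From dH/dt = 0: 0.00262·73.6 - 0.147 = 0.0358P*, so P* = 0.0458/0.0358 = 1.28.

N* ≈ 73.6, H* ≈ 37.7, P* ≈ 1.28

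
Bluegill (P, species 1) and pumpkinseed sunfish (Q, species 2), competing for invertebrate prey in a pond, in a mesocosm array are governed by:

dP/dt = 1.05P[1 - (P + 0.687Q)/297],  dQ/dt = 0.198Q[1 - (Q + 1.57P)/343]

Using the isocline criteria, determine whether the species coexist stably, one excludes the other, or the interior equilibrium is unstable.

species 1 excludes species 2

Compare the nullcline intercepts: K1/α12 = 297/0.687 = 432 > K2 = 343; K2/α21 = 343/1.57 = 218 < K1 = 297.
Since the inequalities point opposite ways, species 1 can invade but species 2 cannot.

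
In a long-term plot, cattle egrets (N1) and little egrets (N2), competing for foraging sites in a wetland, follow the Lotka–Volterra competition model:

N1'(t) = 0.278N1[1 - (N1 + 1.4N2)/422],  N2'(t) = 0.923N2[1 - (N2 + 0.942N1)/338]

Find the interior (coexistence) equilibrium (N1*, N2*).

Setting both brackets to zero gives the nullclines N1 + 1.4N2 = 422 and 0.942N1 + N2 = 338.
Substituting N2 = 338 - 0.942N1 into the first: N1(1 - 1.4·0.942) = 422 - 1.4·338.
So N1* = -51.2/-0.319 = 161, and then N2* = 338 - 0.942·161 = 187.

N1* ≈ 161, N2* ≈ 187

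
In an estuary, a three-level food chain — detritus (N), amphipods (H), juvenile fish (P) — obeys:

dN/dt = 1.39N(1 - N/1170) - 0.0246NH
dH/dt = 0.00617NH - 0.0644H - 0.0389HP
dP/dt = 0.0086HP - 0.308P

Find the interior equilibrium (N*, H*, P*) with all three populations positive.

N* ≈ 428, H* ≈ 35.8, P* ≈ 66.3

From dP/dt = 0: 0.0086H* = 0.308, so H* = 35.8.
From dN/dt = 0: 1.39(1 - N*/1170) = 0.0246·35.8, giving N* = 1170·(1 - 0.634) = 428.
From dH/dt = 0: 0.00617·428 - 0.0644 = 0.0389P*, so P* = 2.58/0.0389 = 66.3.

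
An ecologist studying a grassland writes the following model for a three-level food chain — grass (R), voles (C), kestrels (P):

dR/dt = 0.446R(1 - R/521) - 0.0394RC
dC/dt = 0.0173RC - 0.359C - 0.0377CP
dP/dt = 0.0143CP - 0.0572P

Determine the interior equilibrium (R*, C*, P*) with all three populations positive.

From dP/dt = 0: 0.0143C* = 0.0572, so C* = 4.
From dR/dt = 0: 0.446(1 - R*/521) = 0.0394·4, giving R* = 521·(1 - 0.353) = 337.
From dC/dt = 0: 0.0173·337 - 0.359 = 0.0377P*, so P* = 5.47/0.0377 = 145.

R* ≈ 337, C* ≈ 4, P* ≈ 145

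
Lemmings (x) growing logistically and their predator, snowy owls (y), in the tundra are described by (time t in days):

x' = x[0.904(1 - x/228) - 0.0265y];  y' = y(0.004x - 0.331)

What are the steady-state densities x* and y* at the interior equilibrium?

From dy/dt = 0 with y > 0: 0.004x* = 0.331, so x* = 82.8.
Substitute into dx/dt = 0: 0.904(1 - 82.8/228) = 0.0265y*.
The bracket is 0.637, giving y* = 0.576/0.0265 = 21.7.

x* ≈ 82.8, y* ≈ 21.7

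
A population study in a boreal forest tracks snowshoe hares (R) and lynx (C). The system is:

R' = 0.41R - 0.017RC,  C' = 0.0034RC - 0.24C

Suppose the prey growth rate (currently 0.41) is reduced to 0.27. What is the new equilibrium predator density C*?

C* ≈ 15.9

At the interior fixed point, setting dR/dt = 0 with R > 0 fixes C* = (prey growth rate)/(RC coefficient) — independent of the other coefficients.
With the change, C* = 0.27/0.017 = 15.9; it falls from 24.1.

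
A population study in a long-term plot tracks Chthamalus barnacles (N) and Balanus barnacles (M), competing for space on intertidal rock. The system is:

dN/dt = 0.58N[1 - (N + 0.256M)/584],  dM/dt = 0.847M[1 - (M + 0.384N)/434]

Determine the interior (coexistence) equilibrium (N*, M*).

Setting both brackets to zero gives the nullclines N + 0.256M = 584 and 0.384N + M = 434.
Substituting M = 434 - 0.384N into the first: N(1 - 0.256·0.384) = 584 - 0.256·434.
So N* = 473/0.902 = 524, and then M* = 434 - 0.384·524 = 233.

N* ≈ 524, M* ≈ 233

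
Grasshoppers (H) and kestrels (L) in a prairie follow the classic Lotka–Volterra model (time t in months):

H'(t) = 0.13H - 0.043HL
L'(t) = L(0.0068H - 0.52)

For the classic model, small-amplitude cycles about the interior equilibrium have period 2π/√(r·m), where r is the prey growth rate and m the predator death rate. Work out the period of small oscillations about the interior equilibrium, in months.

Here r = 0.13 and m = 0.52, so r·m = 0.0676.
ω = √0.0676 = 0.26 per month, hence T = 2π/ω ≈ 24.2 months.

T ≈ 24.2 months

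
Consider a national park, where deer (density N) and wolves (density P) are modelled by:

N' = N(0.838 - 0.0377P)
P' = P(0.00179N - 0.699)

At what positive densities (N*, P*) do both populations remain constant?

N* ≈ 391, P* ≈ 22.2

Set dP/dt = 0 with P > 0: 0.00179N - 0.699 = 0, so N* = 0.699/0.00179 = 391.
Set dN/dt = 0 with N > 0: 0.838 - 0.0377P = 0, so P* = 0.838/0.0377 = 22.2.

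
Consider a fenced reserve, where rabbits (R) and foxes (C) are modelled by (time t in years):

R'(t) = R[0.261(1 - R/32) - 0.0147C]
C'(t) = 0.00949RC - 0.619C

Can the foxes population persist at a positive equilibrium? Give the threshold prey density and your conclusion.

Threshold R = 65.2; K < 65.2, so no, the predator goes extinct.

The predator equation gives dC/dt > 0 only when R > 0.619/0.00949 = 65.2.
Without the predator, R → K = 32. Since 32 < 65.2, the predator cannot invade.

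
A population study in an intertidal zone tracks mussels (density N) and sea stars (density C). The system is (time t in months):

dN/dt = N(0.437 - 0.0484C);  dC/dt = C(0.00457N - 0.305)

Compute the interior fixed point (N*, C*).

N* ≈ 66.7, C* ≈ 9.03

Set dC/dt = 0 with C > 0: 0.00457N - 0.305 = 0, so N* = 0.305/0.00457 = 66.7.
Set dN/dt = 0 with N > 0: 0.437 - 0.0484C = 0, so C* = 0.437/0.0484 = 9.03.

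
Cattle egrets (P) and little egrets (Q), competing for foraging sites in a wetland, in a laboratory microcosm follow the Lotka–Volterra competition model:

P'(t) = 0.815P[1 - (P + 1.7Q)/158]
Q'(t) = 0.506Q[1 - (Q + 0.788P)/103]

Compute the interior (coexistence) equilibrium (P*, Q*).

P* ≈ 50.4, Q* ≈ 63.3

Setting both brackets to zero gives the nullclines P + 1.7Q = 158 and 0.788P + Q = 103.
Substituting Q = 103 - 0.788P into the first: P(1 - 1.7·0.788) = 158 - 1.7·103.
So P* = -17.1/-0.34 = 50.4, and then Q* = 103 - 0.788·50.4 = 63.3.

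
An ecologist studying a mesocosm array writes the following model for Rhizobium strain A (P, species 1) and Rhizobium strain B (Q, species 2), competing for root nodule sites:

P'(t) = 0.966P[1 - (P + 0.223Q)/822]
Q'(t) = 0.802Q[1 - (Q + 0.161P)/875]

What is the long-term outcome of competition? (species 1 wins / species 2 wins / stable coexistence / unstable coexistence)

Compare the nullcline intercepts: K1/α12 = 822/0.223 = 3690 > K2 = 875; K2/α21 = 875/0.161 = 5430 > K1 = 822.
Since both inequalities hold, each species can invade when rare, so the interior equilibrium is stable.

stable coexistence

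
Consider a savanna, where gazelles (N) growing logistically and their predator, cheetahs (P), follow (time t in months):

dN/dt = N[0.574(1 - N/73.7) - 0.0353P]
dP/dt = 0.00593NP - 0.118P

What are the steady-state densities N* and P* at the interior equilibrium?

N* ≈ 19.9, P* ≈ 11.9

From dP/dt = 0 with P > 0: 0.00593N* = 0.118, so N* = 19.9.
Substitute into dN/dt = 0: 0.574(1 - 19.9/73.7) = 0.0353P*.
The bracket is 0.73, giving P* = 0.419/0.0353 = 11.9.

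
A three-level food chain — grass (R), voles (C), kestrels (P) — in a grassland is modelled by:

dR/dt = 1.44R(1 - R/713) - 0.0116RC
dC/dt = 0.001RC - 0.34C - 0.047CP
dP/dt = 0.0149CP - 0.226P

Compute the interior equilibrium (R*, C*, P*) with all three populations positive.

R* ≈ 626, C* ≈ 15.2, P* ≈ 6.08

From dP/dt = 0: 0.0149C* = 0.226, so C* = 15.2.
From dR/dt = 0: 1.44(1 - R*/713) = 0.0116·15.2, giving R* = 713·(1 - 0.122) = 626.
From dC/dt = 0: 0.001·626 - 0.34 = 0.047P*, so P* = 0.286/0.047 = 6.08.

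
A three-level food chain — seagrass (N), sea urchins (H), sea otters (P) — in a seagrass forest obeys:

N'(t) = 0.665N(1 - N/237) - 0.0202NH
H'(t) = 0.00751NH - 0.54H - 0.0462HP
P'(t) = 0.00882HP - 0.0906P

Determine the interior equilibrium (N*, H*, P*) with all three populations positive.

N* ≈ 163, H* ≈ 10.3, P* ≈ 14.8

From dP/dt = 0: 0.00882H* = 0.0906, so H* = 10.3.
From dN/dt = 0: 0.665(1 - N*/237) = 0.0202·10.3, giving N* = 237·(1 - 0.312) = 163.
From dH/dt = 0: 0.00751·163 - 0.54 = 0.0462P*, so P* = 0.685/0.0462 = 14.8.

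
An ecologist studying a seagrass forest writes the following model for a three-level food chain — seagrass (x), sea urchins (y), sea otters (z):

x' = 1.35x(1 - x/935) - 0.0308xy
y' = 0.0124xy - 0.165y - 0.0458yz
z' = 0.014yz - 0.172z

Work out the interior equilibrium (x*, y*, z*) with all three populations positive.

x* ≈ 673, y* ≈ 12.3, z* ≈ 179

From dz/dt = 0: 0.014y* = 0.172, so y* = 12.3.
From dx/dt = 0: 1.35(1 - x*/935) = 0.0308·12.3, giving x* = 935·(1 - 0.28) = 673.
From dy/dt = 0: 0.0124·673 - 0.165 = 0.0458z*, so z* = 8.18/0.0458 = 179.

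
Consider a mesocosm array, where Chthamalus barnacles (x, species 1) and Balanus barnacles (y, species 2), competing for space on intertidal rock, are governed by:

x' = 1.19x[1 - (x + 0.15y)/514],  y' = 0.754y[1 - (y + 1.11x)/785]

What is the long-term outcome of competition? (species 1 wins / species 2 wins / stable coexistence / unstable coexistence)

stable coexistence

Compare the nullcline intercepts: K1/α12 = 514/0.15 = 3430 > K2 = 785; K2/α21 = 785/1.11 = 707 > K1 = 514.
Since both inequalities hold, each species can invade when rare, so the interior equilibrium is stable.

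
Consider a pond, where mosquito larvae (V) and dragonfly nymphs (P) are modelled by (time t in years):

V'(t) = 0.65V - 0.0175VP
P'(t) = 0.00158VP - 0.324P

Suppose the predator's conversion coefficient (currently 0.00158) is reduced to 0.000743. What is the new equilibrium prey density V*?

At the interior fixed point, setting dP/dt = 0 with P > 0 fixes V* = (predator death rate)/(VP coefficient) — independent of the other coefficients.
With the change, V* = 0.324/0.000743 = 436; it rises from 205.

V* ≈ 436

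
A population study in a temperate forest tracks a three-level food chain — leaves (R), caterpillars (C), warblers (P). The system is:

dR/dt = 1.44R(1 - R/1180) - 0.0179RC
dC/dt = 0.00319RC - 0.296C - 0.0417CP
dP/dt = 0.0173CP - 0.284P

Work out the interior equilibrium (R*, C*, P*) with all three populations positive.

From dP/dt = 0: 0.0173C* = 0.284, so C* = 16.4.
From dR/dt = 0: 1.44(1 - R*/1180) = 0.0179·16.4, giving R* = 1180·(1 - 0.204) = 939.
From dC/dt = 0: 0.00319·939 - 0.296 = 0.0417P*, so P* = 2.7/0.0417 = 64.7.

R* ≈ 939, C* ≈ 16.4, P* ≈ 64.7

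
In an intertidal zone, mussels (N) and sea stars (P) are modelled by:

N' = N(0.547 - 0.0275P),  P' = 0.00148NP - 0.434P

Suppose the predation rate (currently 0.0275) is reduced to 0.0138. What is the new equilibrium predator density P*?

P* ≈ 39.6

At the interior fixed point, setting dN/dt = 0 with N > 0 fixes P* = (prey growth rate)/(NP coefficient) — independent of the other coefficients.
With the change, P* = 0.547/0.0138 = 39.6; it rises from 19.9.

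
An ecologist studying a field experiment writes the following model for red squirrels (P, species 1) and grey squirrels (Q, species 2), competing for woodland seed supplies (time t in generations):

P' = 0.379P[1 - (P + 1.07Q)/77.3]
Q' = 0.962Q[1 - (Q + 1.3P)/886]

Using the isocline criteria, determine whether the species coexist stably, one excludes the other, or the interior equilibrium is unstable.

species 2 excludes species 1

Compare the nullcline intercepts: K1/α12 = 77.3/1.07 = 72.2 < K2 = 886; K2/α21 = 886/1.3 = 682 > K1 = 77.3.
Since the inequalities point opposite ways, species 2 can invade but species 1 cannot.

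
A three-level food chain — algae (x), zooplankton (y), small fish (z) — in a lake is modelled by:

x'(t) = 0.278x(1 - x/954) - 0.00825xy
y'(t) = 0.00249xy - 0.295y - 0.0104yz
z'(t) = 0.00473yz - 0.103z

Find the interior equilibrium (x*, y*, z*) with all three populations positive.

From dz/dt = 0: 0.00473y* = 0.103, so y* = 21.8.
From dx/dt = 0: 0.278(1 - x*/954) = 0.00825·21.8, giving x* = 954·(1 - 0.646) = 337.
From dy/dt = 0: 0.00249·337 - 0.295 = 0.0104z*, so z* = 0.545/0.0104 = 52.4.

x* ≈ 337, y* ≈ 21.8, z* ≈ 52.4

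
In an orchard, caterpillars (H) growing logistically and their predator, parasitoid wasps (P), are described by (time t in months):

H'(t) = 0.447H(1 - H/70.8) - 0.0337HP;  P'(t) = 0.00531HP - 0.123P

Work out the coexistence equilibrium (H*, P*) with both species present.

H* ≈ 23.2, P* ≈ 8.92

From dP/dt = 0 with P > 0: 0.00531H* = 0.123, so H* = 23.2.
Substitute into dH/dt = 0: 0.447(1 - 23.2/70.8) = 0.0337P*.
The bracket is 0.673, giving P* = 0.301/0.0337 = 8.92.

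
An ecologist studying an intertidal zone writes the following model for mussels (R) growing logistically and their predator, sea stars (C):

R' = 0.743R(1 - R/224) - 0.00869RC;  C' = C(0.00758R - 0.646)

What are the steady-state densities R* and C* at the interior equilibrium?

R* ≈ 85.2, C* ≈ 53

From dC/dt = 0 with C > 0: 0.00758R* = 0.646, so R* = 85.2.
Substitute into dR/dt = 0: 0.743(1 - 85.2/224) = 0.00869C*.
The bracket is 0.62, giving C* = 0.46/0.00869 = 53.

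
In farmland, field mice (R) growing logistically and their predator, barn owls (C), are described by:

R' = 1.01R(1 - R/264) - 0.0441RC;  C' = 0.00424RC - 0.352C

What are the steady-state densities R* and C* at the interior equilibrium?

R* ≈ 83, C* ≈ 15.7

From dC/dt = 0 with C > 0: 0.00424R* = 0.352, so R* = 83.
Substitute into dR/dt = 0: 1.01(1 - 83/264) = 0.0441C*.
The bracket is 0.686, giving C* = 0.692/0.0441 = 15.7.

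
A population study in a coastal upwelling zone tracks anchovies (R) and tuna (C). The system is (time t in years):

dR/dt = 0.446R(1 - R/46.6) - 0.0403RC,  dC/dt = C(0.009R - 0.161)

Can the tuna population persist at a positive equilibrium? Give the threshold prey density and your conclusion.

The predator equation gives dC/dt > 0 only when R > 0.161/0.009 = 17.9.
Without the predator, R → K = 46.6. Since 46.6 > 17.9, the predator can invade and persist.

Threshold R = 17.9; K > 17.9, so yes, the predator persists.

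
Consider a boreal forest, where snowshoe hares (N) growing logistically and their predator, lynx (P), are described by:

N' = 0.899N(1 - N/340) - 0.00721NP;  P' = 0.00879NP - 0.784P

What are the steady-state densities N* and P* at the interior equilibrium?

From dP/dt = 0 with P > 0: 0.00879N* = 0.784, so N* = 89.2.
Substitute into dN/dt = 0: 0.899(1 - 89.2/340) = 0.00721P*.
The bracket is 0.738, giving P* = 0.663/0.00721 = 92.

N* ≈ 89.2, P* ≈ 92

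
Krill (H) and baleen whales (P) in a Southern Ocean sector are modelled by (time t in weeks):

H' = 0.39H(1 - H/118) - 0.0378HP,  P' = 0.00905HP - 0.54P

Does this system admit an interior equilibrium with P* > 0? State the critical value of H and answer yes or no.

The predator equation gives dP/dt > 0 only when H > 0.54/0.00905 = 59.7.
Without the predator, H → K = 118. Since 118 > 59.7, the predator can invade and persist.

Threshold H = 59.7; K > 59.7, so yes, the predator persists.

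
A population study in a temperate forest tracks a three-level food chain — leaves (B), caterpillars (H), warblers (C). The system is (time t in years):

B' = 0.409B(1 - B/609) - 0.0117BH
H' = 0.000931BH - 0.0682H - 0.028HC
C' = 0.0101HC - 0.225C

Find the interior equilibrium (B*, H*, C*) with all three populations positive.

B* ≈ 221, H* ≈ 22.3, C* ≈ 4.91

From dC/dt = 0: 0.0101H* = 0.225, so H* = 22.3.
From dB/dt = 0: 0.409(1 - B*/609) = 0.0117·22.3, giving B* = 609·(1 - 0.637) = 221.
From dH/dt = 0: 0.000931·221 - 0.0682 = 0.028C*, so C* = 0.137/0.028 = 4.91.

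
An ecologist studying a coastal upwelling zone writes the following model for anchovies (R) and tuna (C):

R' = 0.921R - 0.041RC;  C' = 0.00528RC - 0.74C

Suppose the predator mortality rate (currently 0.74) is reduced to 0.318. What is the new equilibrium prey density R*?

At the interior fixed point, setting dC/dt = 0 with C > 0 fixes R* = (predator death rate)/(RC coefficient) — independent of the other coefficients.
With the change, R* = 0.318/0.00528 = 60.2; it falls from 140.

R* ≈ 60.2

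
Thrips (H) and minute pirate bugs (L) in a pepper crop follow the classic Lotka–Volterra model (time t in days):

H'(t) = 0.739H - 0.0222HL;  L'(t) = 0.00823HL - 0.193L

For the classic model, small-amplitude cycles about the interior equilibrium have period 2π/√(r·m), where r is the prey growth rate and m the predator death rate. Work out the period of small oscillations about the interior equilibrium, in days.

T ≈ 16.6 days

Here r = 0.739 and m = 0.193, so r·m = 0.143.
ω = √0.143 = 0.378 per day, hence T = 2π/ω ≈ 16.6 days.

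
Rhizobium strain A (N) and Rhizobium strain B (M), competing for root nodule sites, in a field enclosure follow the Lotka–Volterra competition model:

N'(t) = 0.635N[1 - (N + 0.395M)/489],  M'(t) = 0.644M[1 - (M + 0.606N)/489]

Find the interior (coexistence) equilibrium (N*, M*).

Setting both brackets to zero gives the nullclines N + 0.395M = 489 and 0.606N + M = 489.
Substituting M = 489 - 0.606N into the first: N(1 - 0.395·0.606) = 489 - 0.395·489.
So N* = 296/0.761 = 389, and then M* = 489 - 0.606·389 = 253.

N* ≈ 389, M* ≈ 253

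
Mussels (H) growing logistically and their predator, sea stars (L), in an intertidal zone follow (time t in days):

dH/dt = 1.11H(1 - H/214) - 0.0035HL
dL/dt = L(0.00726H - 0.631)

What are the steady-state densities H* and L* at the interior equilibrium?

H* ≈ 86.9, L* ≈ 188

From dL/dt = 0 with L > 0: 0.00726H* = 0.631, so H* = 86.9.
Substitute into dH/dt = 0: 1.11(1 - 86.9/214) = 0.0035L*.
The bracket is 0.594, giving L* = 0.659/0.0035 = 188.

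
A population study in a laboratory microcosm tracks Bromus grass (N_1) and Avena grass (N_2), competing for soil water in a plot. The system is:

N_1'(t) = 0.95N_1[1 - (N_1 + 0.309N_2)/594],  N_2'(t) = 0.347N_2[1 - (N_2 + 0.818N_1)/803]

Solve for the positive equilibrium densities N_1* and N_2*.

N_1* ≈ 463, N_2* ≈ 424

Setting both brackets to zero gives the nullclines N_1 + 0.309N_2 = 594 and 0.818N_1 + N_2 = 803.
Substituting N_2 = 803 - 0.818N_1 into the first: N_1(1 - 0.309·0.818) = 594 - 0.309·803.
So N_1* = 346/0.747 = 463, and then N_2* = 803 - 0.818·463 = 424.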